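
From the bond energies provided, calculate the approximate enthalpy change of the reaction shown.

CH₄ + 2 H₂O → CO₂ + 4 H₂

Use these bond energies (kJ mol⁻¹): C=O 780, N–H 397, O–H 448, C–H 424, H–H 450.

Bonds broken (reactants):
  C–H: 4 × 424 = 1696
  O–H: 4 × 448 = 1792
  Σ(broken) = 3488 kJ
Bonds formed (products):
  C=O: 2 × 780 = 1560
  H–H: 4 × 450 = 1800
  Σ(formed) = 3360 kJ
ΔH = Σ(broken) − Σ(formed) = 3488 − 3360 = +128 kJ

ΔH ≈ +128 kJ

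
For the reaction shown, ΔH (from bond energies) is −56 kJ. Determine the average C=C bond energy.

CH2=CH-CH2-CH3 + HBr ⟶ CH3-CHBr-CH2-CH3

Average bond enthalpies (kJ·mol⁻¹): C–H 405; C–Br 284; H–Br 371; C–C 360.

D(C=C) ≈ 622 kJ/mol

Let D be the C=C bond energy.
Σ(broken) = 2×360 + 8×405 + 1×D + 1×371 = 4331 + D
Σ(formed) = 1×284 + 3×360 + 9×405 = 5009
ΔH = Σ(broken) − Σ(formed) = (4331 + D) − (5009) = −678 + D
Setting this equal to −56 kJ gives D = 622 kJ/mol.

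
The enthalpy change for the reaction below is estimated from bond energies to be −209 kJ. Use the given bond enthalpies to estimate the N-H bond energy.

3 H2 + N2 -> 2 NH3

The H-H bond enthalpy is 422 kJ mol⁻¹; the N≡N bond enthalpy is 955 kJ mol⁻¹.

Let D be the N-H bond energy.
Σ(broken) = 3×422 + 1×955 = 2221
Σ(formed) = 6×D = 6D
ΔH = Σ(broken) − Σ(formed) = (2221) − (6D) = +2221 − 6D
Setting this equal to −209 kJ gives 6D = 2430, so D = 405 kJ/mol.

D(N-H) ≈ 405 kJ/mol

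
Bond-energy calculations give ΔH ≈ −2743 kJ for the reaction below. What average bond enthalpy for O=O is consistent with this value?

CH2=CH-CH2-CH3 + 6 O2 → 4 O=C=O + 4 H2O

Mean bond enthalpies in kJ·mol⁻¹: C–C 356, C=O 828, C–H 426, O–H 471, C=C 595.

D(O=O) ≈ 489 kJ/mol

Let D be the O=O bond energy.
Σ(broken) = 2×356 + 8×426 + 1×595 + 6×D = 4715 + 6D
Σ(formed) = 8×828 + 8×471 = 10392
ΔH = Σ(broken) − Σ(formed) = (4715 + 6D) − (10392) = −5677 + 6D
Setting this equal to −2743 kJ gives 6D = 2934, so D = 489 kJ/mol.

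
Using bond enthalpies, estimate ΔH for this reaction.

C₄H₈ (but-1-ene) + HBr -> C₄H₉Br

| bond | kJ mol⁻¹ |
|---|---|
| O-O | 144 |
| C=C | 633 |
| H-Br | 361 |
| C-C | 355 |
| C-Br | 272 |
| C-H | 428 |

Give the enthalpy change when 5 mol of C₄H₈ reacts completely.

Bonds broken (reactants):
  C-C: 2 × 355 = 710
  C-H: 8 × 428 = 3424
  C=C: 1 × 633 = 633
  H-Br: 1 × 361 = 361
  Σ(broken) = 5128 kJ
Bonds formed (products):
  C-Br: 1 × 272 = 272
  C-C: 3 × 355 = 1065
  C-H: 9 × 428 = 3852
  Σ(formed) = 5189 kJ
ΔH = Σ(broken) − Σ(formed) = 5128 − 5189 = −61 kJ
For 5× the reaction as written: 5 × (−61) = −305 kJ

ΔH = −305 kJ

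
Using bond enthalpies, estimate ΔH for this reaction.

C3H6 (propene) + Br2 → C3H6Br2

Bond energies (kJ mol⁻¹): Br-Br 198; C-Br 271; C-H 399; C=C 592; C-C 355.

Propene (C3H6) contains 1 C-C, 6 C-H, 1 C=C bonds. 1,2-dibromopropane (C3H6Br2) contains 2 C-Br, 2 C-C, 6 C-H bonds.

Bonds broken (reactants):
  Br-Br: 1 × 198 = 198
  C-C: 1 × 355 = 355
  C-H: 6 × 399 = 2394
  C=C: 1 × 592 = 592
  Σ(broken) = 3539 kJ
Bonds formed (products):
  C-Br: 2 × 271 = 542
  C-C: 2 × 355 = 710
  C-H: 6 × 399 = 2394
  Σ(formed) = 3646 kJ
ΔH = Σ(broken) − Σ(formed) = 3539 − 3646 = −107 kJ

ΔH ≈ −107 kJ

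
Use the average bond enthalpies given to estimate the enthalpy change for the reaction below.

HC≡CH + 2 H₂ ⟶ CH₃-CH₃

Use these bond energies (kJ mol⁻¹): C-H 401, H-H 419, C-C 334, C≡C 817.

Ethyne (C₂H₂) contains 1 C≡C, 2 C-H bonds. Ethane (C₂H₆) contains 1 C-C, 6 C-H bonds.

Bonds broken (reactants):
  C≡C: 1 × 817 = 817
  C-H: 2 × 401 = 802
  H-H: 2 × 419 = 838
  Σ(broken) = 2457 kJ
Bonds formed (products):
  C-C: 1 × 334 = 334
  C-H: 6 × 401 = 2406
  Σ(formed) = 2740 kJ
ΔH = Σ(broken) − Σ(formed) = 2457 − 2740 = −283 kJ

ΔH ≈ −283 kJ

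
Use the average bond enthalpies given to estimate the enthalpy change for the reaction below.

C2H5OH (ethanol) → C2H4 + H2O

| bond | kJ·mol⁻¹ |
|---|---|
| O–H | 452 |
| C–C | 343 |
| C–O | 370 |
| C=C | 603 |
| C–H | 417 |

ΔH ≈ +75 kJ

Bonds broken (reactants):
  C–C: 1 × 343 = 343
  C–H: 5 × 417 = 2085
  C–O: 1 × 370 = 370
  O–H: 1 × 452 = 452
  Σ(broken) = 3250 kJ
Bonds formed (products):
  C–H: 4 × 417 = 1668
  C=C: 1 × 603 = 603
  O–H: 2 × 452 = 904
  Σ(formed) = 3175 kJ
ΔH = Σ(broken) − Σ(formed) = 3250 − 3175 = +75 kJ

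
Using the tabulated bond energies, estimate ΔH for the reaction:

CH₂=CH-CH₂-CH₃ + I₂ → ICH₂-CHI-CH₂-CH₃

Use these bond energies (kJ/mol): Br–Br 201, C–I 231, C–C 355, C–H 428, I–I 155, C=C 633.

ΔH ≈ −29 kJ

Bonds broken (reactants):
  C–C: 2 × 355 = 710
  C–H: 8 × 428 = 3424
  C=C: 1 × 633 = 633
  I–I: 1 × 155 = 155
  Σ(broken) = 4922 kJ
Bonds formed (products):
  C–C: 3 × 355 = 1065
  C–H: 8 × 428 = 3424
  C–I: 2 × 231 = 462
  Σ(formed) = 4951 kJ
ΔH = Σ(broken) − Σ(formed) = 4922 − 4951 = −29 kJ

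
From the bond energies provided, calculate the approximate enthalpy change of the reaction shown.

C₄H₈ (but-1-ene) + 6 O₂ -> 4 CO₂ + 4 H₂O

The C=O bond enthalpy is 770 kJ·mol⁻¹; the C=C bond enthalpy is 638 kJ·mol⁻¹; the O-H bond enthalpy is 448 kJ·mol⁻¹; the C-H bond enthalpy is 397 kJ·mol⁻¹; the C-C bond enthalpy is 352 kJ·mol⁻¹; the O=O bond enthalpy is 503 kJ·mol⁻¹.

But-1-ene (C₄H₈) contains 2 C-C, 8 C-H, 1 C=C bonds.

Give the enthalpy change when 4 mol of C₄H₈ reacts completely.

ΔH = −8832 kJ

Bonds broken (reactants):
  C-C: 2 × 352 = 704
  C-H: 8 × 397 = 3176
  C=C: 1 × 638 = 638
  O=O: 6 × 503 = 3018
  Σ(broken) = 7536 kJ
Bonds formed (products):
  C=O: 8 × 770 = 6160
  O-H: 8 × 448 = 3584
  Σ(formed) = 9744 kJ
ΔH = Σ(broken) − Σ(formed) = 7536 − 9744 = −2208 kJ
For 4× the reaction as written: 4 × (−2208) = −8832 kJ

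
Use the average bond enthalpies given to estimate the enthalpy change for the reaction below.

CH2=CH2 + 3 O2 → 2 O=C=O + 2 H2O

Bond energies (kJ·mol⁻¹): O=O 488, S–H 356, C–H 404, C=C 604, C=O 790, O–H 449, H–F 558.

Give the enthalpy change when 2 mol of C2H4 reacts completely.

Bonds broken (reactants):
  C–H: 4 × 404 = 1616
  C=C: 1 × 604 = 604
  O=O: 3 × 488 = 1464
  Σ(broken) = 3684 kJ
Bonds formed (products):
  C=O: 4 × 790 = 3160
  O–H: 4 × 449 = 1796
  Σ(formed) = 4956 kJ
ΔH = Σ(broken) − Σ(formed) = 3684 − 4956 = −1272 kJ
For 2× the reaction as written: 2 × (−1272) = −2544 kJ

ΔH = −2544 kJ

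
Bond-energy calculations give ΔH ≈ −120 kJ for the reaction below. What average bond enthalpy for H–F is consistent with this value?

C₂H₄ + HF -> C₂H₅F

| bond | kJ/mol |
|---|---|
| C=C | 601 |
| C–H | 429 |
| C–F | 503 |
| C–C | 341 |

D(H–F) ≈ 552 kJ/mol

Let D be the H–F bond energy.
Σ(broken) = 4×429 + 1×601 + 1×D = 2317 + D
Σ(formed) = 1×341 + 1×503 + 5×429 = 2989
ΔH = Σ(broken) − Σ(formed) = (2317 + D) − (2989) = −672 + D
Setting this equal to −120 kJ gives D = 552 kJ/mol.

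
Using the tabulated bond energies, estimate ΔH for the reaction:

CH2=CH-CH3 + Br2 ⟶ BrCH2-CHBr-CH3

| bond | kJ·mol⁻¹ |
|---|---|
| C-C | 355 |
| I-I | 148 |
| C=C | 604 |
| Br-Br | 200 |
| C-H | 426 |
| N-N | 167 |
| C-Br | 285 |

Bonds broken (reactants):
  Br-Br: 1 × 200 = 200
  C-C: 1 × 355 = 355
  C-H: 6 × 426 = 2556
  C=C: 1 × 604 = 604
  Σ(broken) = 3715 kJ
Bonds formed (products):
  C-Br: 2 × 285 = 570
  C-C: 2 × 355 = 710
  C-H: 6 × 426 = 2556
  Σ(formed) = 3836 kJ
ΔH = Σ(broken) − Σ(formed) = 3715 − 3836 = −121 kJ

ΔH ≈ −121 kJ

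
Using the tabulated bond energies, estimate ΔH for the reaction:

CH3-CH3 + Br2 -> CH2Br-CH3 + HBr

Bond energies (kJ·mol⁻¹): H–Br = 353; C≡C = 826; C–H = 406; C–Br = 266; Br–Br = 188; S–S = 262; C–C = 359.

ΔH ≈ −25 kJ

Bonds broken (reactants):
  Br–Br: 1 × 188 = 188
  C–C: 1 × 359 = 359
  C–H: 6 × 406 = 2436
  Σ(broken) = 2983 kJ
Bonds formed (products):
  C–Br: 1 × 266 = 266
  C–C: 1 × 359 = 359
  C–H: 5 × 406 = 2030
  H–Br: 1 × 353 = 353
  Σ(formed) = 3008 kJ
ΔH = Σ(broken) − Σ(formed) = 2983 − 3008 = −25 kJ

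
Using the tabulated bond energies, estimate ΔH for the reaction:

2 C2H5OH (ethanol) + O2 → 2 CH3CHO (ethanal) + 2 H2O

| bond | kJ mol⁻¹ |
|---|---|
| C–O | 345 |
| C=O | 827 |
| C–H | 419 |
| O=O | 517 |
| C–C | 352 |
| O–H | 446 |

ΔH ≈ −501 kJ

Bonds broken (reactants):
  C–C: 2 × 352 = 704
  C–H: 10 × 419 = 4190
  C–O: 2 × 345 = 690
  O–H: 2 × 446 = 892
  O=O: 1 × 517 = 517
  Σ(broken) = 6993 kJ
Bonds formed (products):
  C–C: 2 × 352 = 704
  C–H: 8 × 419 = 3352
  C=O: 2 × 827 = 1654
  O–H: 4 × 446 = 1784
  Σ(formed) = 7494 kJ
ΔH = Σ(broken) − Σ(formed) = 6993 − 7494 = −501 kJ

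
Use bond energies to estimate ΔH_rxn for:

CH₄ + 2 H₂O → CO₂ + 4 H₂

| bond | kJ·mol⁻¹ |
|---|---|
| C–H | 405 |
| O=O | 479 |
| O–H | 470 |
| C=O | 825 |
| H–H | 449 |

Bonds broken (reactants):
  C–H: 4 × 405 = 1620
  O–H: 4 × 470 = 1880
  Σ(broken) = 3500 kJ
Bonds formed (products):
  C=O: 2 × 825 = 1650
  H–H: 4 × 449 = 1796
  Σ(formed) = 3446 kJ
ΔH = Σ(broken) − Σ(formed) = 3500 − 3446 = +54 kJ

ΔH ≈ +54 kJ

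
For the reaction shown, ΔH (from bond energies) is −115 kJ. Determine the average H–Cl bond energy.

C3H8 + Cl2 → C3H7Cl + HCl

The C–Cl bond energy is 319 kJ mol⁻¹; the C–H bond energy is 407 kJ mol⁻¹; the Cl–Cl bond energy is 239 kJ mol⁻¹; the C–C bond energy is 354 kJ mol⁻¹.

D(H–Cl) ≈ 442 kJ/mol

Let D be the H–Cl bond energy.
Σ(broken) = 2×354 + 8×407 + 1×239 = 4203
Σ(formed) = 2×354 + 1×319 + 7×407 + 1×D = 3876 + D
ΔH = Σ(broken) − Σ(formed) = (4203) − (3876 + D) = +327 − D
Setting this equal to −115 kJ gives D = 442 kJ/mol.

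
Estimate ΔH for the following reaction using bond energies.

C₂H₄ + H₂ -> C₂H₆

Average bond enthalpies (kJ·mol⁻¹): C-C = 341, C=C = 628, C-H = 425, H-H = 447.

Bonds broken (reactants):
  C-H: 4 × 425 = 1700
  C=C: 1 × 628 = 628
  H-H: 1 × 447 = 447
  Σ(broken) = 2775 kJ
Bonds formed (products):
  C-C: 1 × 341 = 341
  C-H: 6 × 425 = 2550
  Σ(formed) = 2891 kJ
ΔH = Σ(broken) − Σ(formed) = 2775 − 2891 = −116 kJ

ΔH ≈ −116 kJ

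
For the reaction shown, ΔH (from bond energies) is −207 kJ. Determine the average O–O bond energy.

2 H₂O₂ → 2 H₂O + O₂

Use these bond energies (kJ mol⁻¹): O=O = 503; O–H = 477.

Let D be the O–O bond energy.
Σ(broken) = 4×477 + 2×D = 1908 + 2D
Σ(formed) = 4×477 + 1×503 = 2411
ΔH = Σ(broken) − Σ(formed) = (1908 + 2D) − (2411) = −503 + 2D
Setting this equal to −207 kJ gives 2D = 296, so D = 148 kJ/mol.

D(O–O) ≈ 148 kJ/mol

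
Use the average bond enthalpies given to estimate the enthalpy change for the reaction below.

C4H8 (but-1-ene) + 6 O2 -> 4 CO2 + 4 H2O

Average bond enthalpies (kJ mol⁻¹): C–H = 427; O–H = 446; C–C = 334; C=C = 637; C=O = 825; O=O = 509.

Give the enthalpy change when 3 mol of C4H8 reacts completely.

ΔH = −7179 kJ

Bonds broken (reactants):
  C–C: 2 × 334 = 668
  C–H: 8 × 427 = 3416
  C=C: 1 × 637 = 637
  O=O: 6 × 509 = 3054
  Σ(broken) = 7775 kJ
Bonds formed (products):
  C=O: 8 × 825 = 6600
  O–H: 8 × 446 = 3568
  Σ(formed) = 10168 kJ
ΔH = Σ(broken) − Σ(formed) = 7775 − 10168 = −2393 kJ
For 3× the reaction as written: 3 × (−2393) = −7179 kJ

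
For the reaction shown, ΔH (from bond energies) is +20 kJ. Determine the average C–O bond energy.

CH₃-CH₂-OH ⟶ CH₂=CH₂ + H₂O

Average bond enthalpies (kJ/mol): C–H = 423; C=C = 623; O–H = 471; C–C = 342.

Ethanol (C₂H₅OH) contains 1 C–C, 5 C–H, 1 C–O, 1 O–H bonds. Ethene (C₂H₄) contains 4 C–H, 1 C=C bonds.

Let D be the C–O bond energy.
Σ(broken) = 1×342 + 5×423 + 1×D + 1×471 = 2928 + D
Σ(formed) = 4×423 + 1×623 + 2×471 = 3257
ΔH = Σ(broken) − Σ(formed) = (2928 + D) − (3257) = −329 + D
Setting this equal to +20 kJ gives D = 349 kJ/mol.

D(C–O) ≈ 349 kJ/mol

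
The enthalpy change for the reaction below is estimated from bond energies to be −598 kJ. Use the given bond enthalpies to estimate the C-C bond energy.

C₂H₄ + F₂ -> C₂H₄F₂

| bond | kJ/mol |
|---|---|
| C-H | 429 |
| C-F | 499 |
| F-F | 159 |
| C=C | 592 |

D(C-C) ≈ 351 kJ/mol

Let D be the C-C bond energy.
Σ(broken) = 4×429 + 1×592 + 1×159 = 2467
Σ(formed) = 1×D + 2×499 + 4×429 = 2714 + D
ΔH = Σ(broken) − Σ(formed) = (2467) − (2714 + D) = −247 − D
Setting this equal to −598 kJ gives D = 351 kJ/mol.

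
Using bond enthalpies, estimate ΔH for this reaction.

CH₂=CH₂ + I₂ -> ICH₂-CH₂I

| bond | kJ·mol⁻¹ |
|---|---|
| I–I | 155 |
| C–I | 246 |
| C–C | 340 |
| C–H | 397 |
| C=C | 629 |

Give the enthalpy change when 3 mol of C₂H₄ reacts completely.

ΔH = −144 kJ

Bonds broken (reactants):
  C–H: 4 × 397 = 1588
  C=C: 1 × 629 = 629
  I–I: 1 × 155 = 155
  Σ(broken) = 2372 kJ
Bonds formed (products):
  C–C: 1 × 340 = 340
  C–H: 4 × 397 = 1588
  C–I: 2 × 246 = 492
  Σ(formed) = 2420 kJ
ΔH = Σ(broken) − Σ(formed) = 2372 − 2420 = −48 kJ
For 3× the reaction as written: 3 × (−48) = −144 kJ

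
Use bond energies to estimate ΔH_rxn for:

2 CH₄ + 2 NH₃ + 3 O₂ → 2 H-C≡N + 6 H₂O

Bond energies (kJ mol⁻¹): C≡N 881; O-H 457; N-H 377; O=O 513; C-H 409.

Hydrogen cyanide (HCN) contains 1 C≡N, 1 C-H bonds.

ΔH ≈ −991 kJ

Bonds broken (reactants):
  C-H: 8 × 409 = 3272
  N-H: 6 × 377 = 2262
  O=O: 3 × 513 = 1539
  Σ(broken) = 7073 kJ
Bonds formed (products):
  C≡N: 2 × 881 = 1762
  C-H: 2 × 409 = 818
  O-H: 12 × 457 = 5484
  Σ(formed) = 8064 kJ
ΔH = Σ(broken) − Σ(formed) = 7073 − 8064 = −991 kJ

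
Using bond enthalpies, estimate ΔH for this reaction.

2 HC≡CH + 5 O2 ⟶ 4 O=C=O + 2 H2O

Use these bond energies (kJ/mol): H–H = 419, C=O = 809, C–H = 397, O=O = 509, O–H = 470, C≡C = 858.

Bonds broken (reactants):
  C≡C: 2 × 858 = 1716
  C–H: 4 × 397 = 1588
  O=O: 5 × 509 = 2545
  Σ(broken) = 5849 kJ
Bonds formed (products):
  C=O: 8 × 809 = 6472
  O–H: 4 × 470 = 1880
  Σ(formed) = 8352 kJ
ΔH = Σ(broken) − Σ(formed) = 5849 − 8352 = −2503 kJ

ΔH ≈ −2503 kJ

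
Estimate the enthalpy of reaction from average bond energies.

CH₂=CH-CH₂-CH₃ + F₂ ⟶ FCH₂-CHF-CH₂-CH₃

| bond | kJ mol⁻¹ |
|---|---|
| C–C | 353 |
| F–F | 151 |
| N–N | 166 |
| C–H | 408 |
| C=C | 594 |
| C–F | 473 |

Bonds broken (reactants):
  C–C: 2 × 353 = 706
  C–H: 8 × 408 = 3264
  C=C: 1 × 594 = 594
  F–F: 1 × 151 = 151
  Σ(broken) = 4715 kJ
Bonds formed (products):
  C–C: 3 × 353 = 1059
  C–F: 2 × 473 = 946
  C–H: 8 × 408 = 3264
  Σ(formed) = 5269 kJ
ΔH = Σ(broken) − Σ(formed) = 4715 − 5269 = −554 kJ

ΔH ≈ −554 kJ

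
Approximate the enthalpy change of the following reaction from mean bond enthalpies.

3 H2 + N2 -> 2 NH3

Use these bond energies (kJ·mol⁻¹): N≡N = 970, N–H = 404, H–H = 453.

Bonds broken (reactants):
  H–H: 3 × 453 = 1359
  N≡N: 1 × 970 = 970
  Σ(broken) = 2329 kJ
Bonds formed (products):
  N–H: 6 × 404 = 2424
  Σ(formed) = 2424 kJ
ΔH = Σ(broken) − Σ(formed) = 2329 − 2424 = −95 kJ

ΔH ≈ −95 kJ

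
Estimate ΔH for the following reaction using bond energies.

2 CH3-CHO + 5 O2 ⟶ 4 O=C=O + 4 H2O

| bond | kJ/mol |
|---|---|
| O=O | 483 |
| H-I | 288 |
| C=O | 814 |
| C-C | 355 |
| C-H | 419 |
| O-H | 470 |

Bonds broken (reactants):
  C-C: 2 × 355 = 710
  C-H: 8 × 419 = 3352
  C=O: 2 × 814 = 1628
  O=O: 5 × 483 = 2415
  Σ(broken) = 8105 kJ
Bonds formed (products):
  C=O: 8 × 814 = 6512
  O-H: 8 × 470 = 3760
  Σ(formed) = 10272 kJ
ΔH = Σ(broken) − Σ(formed) = 8105 − 10272 = −2167 kJ

ΔH ≈ −2167 kJ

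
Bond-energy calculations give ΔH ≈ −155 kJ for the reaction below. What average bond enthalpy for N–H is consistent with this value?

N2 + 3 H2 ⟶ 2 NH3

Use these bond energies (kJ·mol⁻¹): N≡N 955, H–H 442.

D(N–H) ≈ 406 kJ/mol

Let D be the N–H bond energy.
Σ(broken) = 3×442 + 1×955 = 2281
Σ(formed) = 6×D = 6D
ΔH = Σ(broken) − Σ(formed) = (2281) − (6D) = +2281 − 6D
Setting this equal to −155 kJ gives 6D = 2436, so D = 406 kJ/mol.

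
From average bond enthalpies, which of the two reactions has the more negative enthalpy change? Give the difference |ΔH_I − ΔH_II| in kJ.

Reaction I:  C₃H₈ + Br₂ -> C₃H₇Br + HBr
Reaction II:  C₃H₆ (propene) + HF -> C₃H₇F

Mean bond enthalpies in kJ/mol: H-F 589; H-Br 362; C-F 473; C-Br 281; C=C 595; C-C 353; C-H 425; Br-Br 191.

Reaction II, by 40 kJ

Reaction I:
  Bonds broken (reactants):
    Br-Br: 1 × 191 = 191
    C-C: 2 × 353 = 706
    C-H: 8 × 425 = 3400
    Σ(broken) = 4297 kJ
  Bonds formed (products):
    C-Br: 1 × 281 = 281
    C-C: 2 × 353 = 706
    C-H: 7 × 425 = 2975
    H-Br: 1 × 362 = 362
    Σ(formed) = 4324 kJ
  ΔH_I = 4297 − 4324 = −27 kJ
Reaction II:
  Bonds broken (reactants):
    C-C: 1 × 353 = 353
    C-H: 6 × 425 = 2550
    C=C: 1 × 595 = 595
    H-F: 1 × 589 = 589
    Σ(broken) = 4087 kJ
  Bonds formed (products):
    C-C: 2 × 353 = 706
    C-F: 1 × 473 = 473
    C-H: 7 × 425 = 2975
    Σ(formed) = 4154 kJ
  ΔH_II = 4087 − 4154 = −67 kJ
ΔH_I − ΔH_II = +40 kJ, so reaction II has the more negative ΔH; |ΔH_I − ΔH_II| = 40 kJ.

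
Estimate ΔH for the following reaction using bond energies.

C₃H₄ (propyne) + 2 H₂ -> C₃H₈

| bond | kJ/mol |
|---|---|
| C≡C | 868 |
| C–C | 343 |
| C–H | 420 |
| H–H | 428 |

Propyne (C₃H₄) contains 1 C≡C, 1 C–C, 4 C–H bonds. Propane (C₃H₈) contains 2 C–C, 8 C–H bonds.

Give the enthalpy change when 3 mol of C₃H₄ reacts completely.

ΔH = −897 kJ

Bonds broken (reactants):
  C≡C: 1 × 868 = 868
  C–C: 1 × 343 = 343
  C–H: 4 × 420 = 1680
  H–H: 2 × 428 = 856
  Σ(broken) = 3747 kJ
Bonds formed (products):
  C–C: 2 × 343 = 686
  C–H: 8 × 420 = 3360
  Σ(formed) = 4046 kJ
ΔH = Σ(broken) − Σ(formed) = 3747 − 4046 = −299 kJ
For 3× the reaction as written: 3 × (−299) = −897 kJ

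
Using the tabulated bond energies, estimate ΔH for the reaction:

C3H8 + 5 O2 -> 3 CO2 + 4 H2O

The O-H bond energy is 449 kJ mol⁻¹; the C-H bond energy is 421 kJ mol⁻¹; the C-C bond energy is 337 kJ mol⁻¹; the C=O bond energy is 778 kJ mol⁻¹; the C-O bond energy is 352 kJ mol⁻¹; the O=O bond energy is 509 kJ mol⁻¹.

Bonds broken (reactants):
  C-C: 2 × 337 = 674
  C-H: 8 × 421 = 3368
  O=O: 5 × 509 = 2545
  Σ(broken) = 6587 kJ
Bonds formed (products):
  C=O: 6 × 778 = 4668
  O-H: 8 × 449 = 3592
  Σ(formed) = 8260 kJ
ΔH = Σ(broken) − Σ(formed) = 6587 − 8260 = −1673 kJ

ΔH ≈ −1673 kJ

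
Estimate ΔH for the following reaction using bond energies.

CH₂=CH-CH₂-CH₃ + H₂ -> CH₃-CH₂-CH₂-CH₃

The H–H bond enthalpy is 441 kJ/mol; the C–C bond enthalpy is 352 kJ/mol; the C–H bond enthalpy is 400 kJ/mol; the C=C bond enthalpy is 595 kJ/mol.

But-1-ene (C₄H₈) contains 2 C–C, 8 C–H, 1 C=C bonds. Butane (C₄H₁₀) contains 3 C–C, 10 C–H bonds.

ΔH ≈ −116 kJ

Bonds broken (reactants):
  C–C: 2 × 352 = 704
  C–H: 8 × 400 = 3200
  C=C: 1 × 595 = 595
  H–H: 1 × 441 = 441
  Σ(broken) = 4940 kJ
Bonds formed (products):
  C–C: 3 × 352 = 1056
  C–H: 10 × 400 = 4000
  Σ(formed) = 5056 kJ
ΔH = Σ(broken) − Σ(formed) = 4940 − 5056 = −116 kJ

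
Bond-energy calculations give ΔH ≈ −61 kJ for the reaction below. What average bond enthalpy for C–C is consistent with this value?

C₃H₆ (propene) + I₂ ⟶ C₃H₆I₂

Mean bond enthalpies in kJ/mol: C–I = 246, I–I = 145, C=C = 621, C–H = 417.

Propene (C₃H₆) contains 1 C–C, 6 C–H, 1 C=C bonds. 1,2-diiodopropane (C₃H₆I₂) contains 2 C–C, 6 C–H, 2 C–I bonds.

Let D be the C–C bond energy.
Σ(broken) = 1×D + 6×417 + 1×621 + 1×145 = 3268 + D
Σ(formed) = 2×D + 6×417 + 2×246 = 2994 + 2D
ΔH = Σ(broken) − Σ(formed) = (3268 + D) − (2994 + 2D) = +274 − D
Setting this equal to −61 kJ gives D = 335 kJ/mol.

D(C–C) ≈ 335 kJ/mol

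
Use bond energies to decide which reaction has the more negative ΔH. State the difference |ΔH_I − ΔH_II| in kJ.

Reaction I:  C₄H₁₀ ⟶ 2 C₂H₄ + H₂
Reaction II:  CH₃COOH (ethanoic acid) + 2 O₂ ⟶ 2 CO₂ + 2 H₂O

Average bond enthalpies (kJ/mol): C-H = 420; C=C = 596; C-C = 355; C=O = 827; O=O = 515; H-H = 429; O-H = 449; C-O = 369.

Reaction II, by 1098 kJ

Reaction I:
  Bonds broken (reactants):
    C-C: 3 × 355 = 1065
    C-H: 10 × 420 = 4200
    Σ(broken) = 5265 kJ
  Bonds formed (products):
    C-H: 8 × 420 = 3360
    C=C: 2 × 596 = 1192
    H-H: 1 × 429 = 429
    Σ(formed) = 4981 kJ
  ΔH_I = 5265 − 4981 = +284 kJ
Reaction II:
  Bonds broken (reactants):
    C-C: 1 × 355 = 355
    C-H: 3 × 420 = 1260
    C-O: 1 × 369 = 369
    C=O: 1 × 827 = 827
    O-H: 1 × 449 = 449
    O=O: 2 × 515 = 1030
    Σ(broken) = 4290 kJ
  Bonds formed (products):
    C=O: 4 × 827 = 3308
    O-H: 4 × 449 = 1796
    Σ(formed) = 5104 kJ
  ΔH_II = 4290 − 5104 = −814 kJ
ΔH_I − ΔH_II = +1098 kJ, so reaction II has the more negative ΔH; |ΔH_I − ΔH_II| = 1098 kJ.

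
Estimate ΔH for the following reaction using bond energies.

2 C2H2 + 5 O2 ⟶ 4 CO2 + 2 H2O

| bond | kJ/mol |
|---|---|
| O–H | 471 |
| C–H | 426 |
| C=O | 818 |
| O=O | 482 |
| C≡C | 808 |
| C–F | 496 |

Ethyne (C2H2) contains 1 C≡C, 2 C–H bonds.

ΔH ≈ −2698 kJ

Bonds broken (reactants):
  C≡C: 2 × 808 = 1616
  C–H: 4 × 426 = 1704
  O=O: 5 × 482 = 2410
  Σ(broken) = 5730 kJ
Bonds formed (products):
  C=O: 8 × 818 = 6544
  O–H: 4 × 471 = 1884
  Σ(formed) = 8428 kJ
ΔH = Σ(broken) − Σ(formed) = 5730 − 8428 = −2698 kJ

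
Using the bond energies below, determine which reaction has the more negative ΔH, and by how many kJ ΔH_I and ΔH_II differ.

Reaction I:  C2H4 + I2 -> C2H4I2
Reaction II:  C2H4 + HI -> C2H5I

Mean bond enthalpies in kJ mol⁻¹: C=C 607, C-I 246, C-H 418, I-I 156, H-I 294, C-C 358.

Reaction I:
  Bonds broken (reactants):
    C-H: 4 × 418 = 1672
    C=C: 1 × 607 = 607
    I-I: 1 × 156 = 156
    Σ(broken) = 2435 kJ
  Bonds formed (products):
    C-C: 1 × 358 = 358
    C-H: 4 × 418 = 1672
    C-I: 2 × 246 = 492
    Σ(formed) = 2522 kJ
  ΔH_I = 2435 − 2522 = −87 kJ
Reaction II:
  Bonds broken (reactants):
    C-H: 4 × 418 = 1672
    C=C: 1 × 607 = 607
    H-I: 1 × 294 = 294
    Σ(broken) = 2573 kJ
  Bonds formed (products):
    C-C: 1 × 358 = 358
    C-H: 5 × 418 = 2090
    C-I: 1 × 246 = 246
    Σ(formed) = 2694 kJ
  ΔH_II = 2573 − 2694 = −121 kJ
ΔH_I − ΔH_II = +34 kJ, so reaction II has the more negative ΔH; |ΔH_I − ΔH_II| = 34 kJ.

Reaction II, by 34 kJ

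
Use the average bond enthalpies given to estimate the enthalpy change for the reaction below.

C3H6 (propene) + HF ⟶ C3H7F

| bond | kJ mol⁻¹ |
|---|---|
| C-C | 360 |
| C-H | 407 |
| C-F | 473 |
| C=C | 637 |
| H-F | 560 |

Bonds broken (reactants):
  C-C: 1 × 360 = 360
  C-H: 6 × 407 = 2442
  C=C: 1 × 637 = 637
  H-F: 1 × 560 = 560
  Σ(broken) = 3999 kJ
Bonds formed (products):
  C-C: 2 × 360 = 720
  C-F: 1 × 473 = 473
  C-H: 7 × 407 = 2849
  Σ(formed) = 4042 kJ
ΔH = Σ(broken) − Σ(formed) = 3999 − 4042 = −43 kJ

ΔH ≈ −43 kJ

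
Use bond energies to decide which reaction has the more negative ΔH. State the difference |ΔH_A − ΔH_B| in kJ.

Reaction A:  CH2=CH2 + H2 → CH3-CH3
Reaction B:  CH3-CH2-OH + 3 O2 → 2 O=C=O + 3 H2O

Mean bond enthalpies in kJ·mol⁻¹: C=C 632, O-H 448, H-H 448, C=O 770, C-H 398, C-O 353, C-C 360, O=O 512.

Reaction B, by 1005 kJ

Reaction A:
  Bonds broken (reactants):
    C-H: 4 × 398 = 1592
    C=C: 1 × 632 = 632
    H-H: 1 × 448 = 448
    Σ(broken) = 2672 kJ
  Bonds formed (products):
    C-C: 1 × 360 = 360
    C-H: 6 × 398 = 2388
    Σ(formed) = 2748 kJ
  ΔH_A = 2672 − 2748 = −76 kJ
Reaction B:
  Bonds broken (reactants):
    C-C: 1 × 360 = 360
    C-H: 5 × 398 = 1990
    C-O: 1 × 353 = 353
    O-H: 1 × 448 = 448
    O=O: 3 × 512 = 1536
    Σ(broken) = 4687 kJ
  Bonds formed (products):
    C=O: 4 × 770 = 3080
    O-H: 6 × 448 = 2688
    Σ(formed) = 5768 kJ
  ΔH_B = 4687 − 5768 = −1081 kJ
ΔH_A − ΔH_B = +1005 kJ, so reaction B has the more negative ΔH; |ΔH_A − ΔH_B| = 1005 kJ.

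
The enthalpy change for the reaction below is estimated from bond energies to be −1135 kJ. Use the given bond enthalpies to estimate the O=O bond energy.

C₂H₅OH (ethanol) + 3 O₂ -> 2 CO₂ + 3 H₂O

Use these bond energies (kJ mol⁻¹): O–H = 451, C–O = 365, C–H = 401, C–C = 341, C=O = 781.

Let D be the O=O bond energy.
Σ(broken) = 1×341 + 5×401 + 1×365 + 1×451 + 3×D = 3162 + 3D
Σ(formed) = 4×781 + 6×451 = 5830
ΔH = Σ(broken) − Σ(formed) = (3162 + 3D) − (5830) = −2668 + 3D
Setting this equal to −1135 kJ gives 3D = 1533, so D = 511 kJ/mol.

D(O=O) ≈ 511 kJ/mol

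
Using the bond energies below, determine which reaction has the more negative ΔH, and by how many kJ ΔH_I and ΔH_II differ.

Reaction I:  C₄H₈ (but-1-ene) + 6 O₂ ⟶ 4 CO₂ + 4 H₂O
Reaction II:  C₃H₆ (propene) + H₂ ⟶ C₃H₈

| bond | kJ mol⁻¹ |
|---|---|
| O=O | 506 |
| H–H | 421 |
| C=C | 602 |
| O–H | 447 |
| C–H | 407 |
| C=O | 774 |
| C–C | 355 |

Reaction I:
  Bonds broken (reactants):
    C–C: 2 × 355 = 710
    C–H: 8 × 407 = 3256
    C=C: 1 × 602 = 602
    O=O: 6 × 506 = 3036
    Σ(broken) = 7604 kJ
  Bonds formed (products):
    C=O: 8 × 774 = 6192
    O–H: 8 × 447 = 3576
    Σ(formed) = 9768 kJ
  ΔH_I = 7604 − 9768 = −2164 kJ
Reaction II:
  Bonds broken (reactants):
    C–C: 1 × 355 = 355
    C–H: 6 × 407 = 2442
    C=C: 1 × 602 = 602
    H–H: 1 × 421 = 421
    Σ(broken) = 3820 kJ
  Bonds formed (products):
    C–C: 2 × 355 = 710
    C–H: 8 × 407 = 3256
    Σ(formed) = 3966 kJ
  ΔH_II = 3820 − 3966 = −146 kJ
ΔH_I − ΔH_II = −2018 kJ, so reaction I has the more negative ΔH; |ΔH_I − ΔH_II| = 2018 kJ.

Reaction I, by 2018 kJ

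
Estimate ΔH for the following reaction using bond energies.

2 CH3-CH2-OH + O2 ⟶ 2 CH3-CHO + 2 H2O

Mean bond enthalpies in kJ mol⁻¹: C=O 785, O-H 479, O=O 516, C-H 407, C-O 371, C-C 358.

Bonds broken (reactants):
  C-C: 2 × 358 = 716
  C-H: 10 × 407 = 4070
  C-O: 2 × 371 = 742
  O-H: 2 × 479 = 958
  O=O: 1 × 516 = 516
  Σ(broken) = 7002 kJ
Bonds formed (products):
  C-C: 2 × 358 = 716
  C-H: 8 × 407 = 3256
  C=O: 2 × 785 = 1570
  O-H: 4 × 479 = 1916
  Σ(formed) = 7458 kJ
ΔH = Σ(broken) − Σ(formed) = 7002 − 7458 = −456 kJ

ΔH ≈ −456 kJ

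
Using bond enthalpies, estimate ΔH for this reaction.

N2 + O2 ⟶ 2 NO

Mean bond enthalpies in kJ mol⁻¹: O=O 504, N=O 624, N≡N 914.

Bonds broken (reactants):
  N≡N: 1 × 914 = 914
  O=O: 1 × 504 = 504
  Σ(broken) = 1418 kJ
Bonds formed (products):
  N=O: 2 × 624 = 1248
  Σ(formed) = 1248 kJ
ΔH = Σ(broken) − Σ(formed) = 1418 − 1248 = +170 kJ

ΔH ≈ +170 kJ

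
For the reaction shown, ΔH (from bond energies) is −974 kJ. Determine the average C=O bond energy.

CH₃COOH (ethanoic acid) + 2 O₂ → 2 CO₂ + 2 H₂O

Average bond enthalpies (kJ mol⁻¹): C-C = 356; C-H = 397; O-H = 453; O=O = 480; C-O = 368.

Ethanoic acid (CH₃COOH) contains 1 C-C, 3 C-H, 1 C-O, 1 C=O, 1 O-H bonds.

D(C=O) ≈ 830 kJ/mol

Let D be the C=O bond energy.
Σ(broken) = 1×356 + 3×397 + 1×368 + 1×D + 1×453 + 2×480 = 3328 + D
Σ(formed) = 4×D + 4×453 = 1812 + 4D
ΔH = Σ(broken) − Σ(formed) = (3328 + D) − (1812 + 4D) = +1516 − 3D
Setting this equal to −974 kJ gives 3D = 2490, so D = 830 kJ/mol.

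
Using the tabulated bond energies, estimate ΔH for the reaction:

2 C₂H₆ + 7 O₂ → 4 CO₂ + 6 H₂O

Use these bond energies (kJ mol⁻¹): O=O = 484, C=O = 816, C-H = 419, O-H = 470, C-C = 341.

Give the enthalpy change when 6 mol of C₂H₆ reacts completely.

Bonds broken (reactants):
  C-C: 2 × 341 = 682
  C-H: 12 × 419 = 5028
  O=O: 7 × 484 = 3388
  Σ(broken) = 9098 kJ
Bonds formed (products):
  C=O: 8 × 816 = 6528
  O-H: 12 × 470 = 5640
  Σ(formed) = 12168 kJ
ΔH = Σ(broken) − Σ(formed) = 9098 − 12168 = −3070 kJ
For 3× the reaction as written: 3 × (−3070) = −9210 kJ

ΔH = −9210 kJ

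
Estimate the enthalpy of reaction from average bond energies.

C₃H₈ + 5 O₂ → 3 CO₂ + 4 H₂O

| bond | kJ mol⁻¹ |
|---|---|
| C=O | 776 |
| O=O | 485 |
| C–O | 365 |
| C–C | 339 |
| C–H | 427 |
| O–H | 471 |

ΔH ≈ −1905 kJ

Bonds broken (reactants):
  C–C: 2 × 339 = 678
  C–H: 8 × 427 = 3416
  O=O: 5 × 485 = 2425
  Σ(broken) = 6519 kJ
Bonds formed (products):
  C=O: 6 × 776 = 4656
  O–H: 8 × 471 = 3768
  Σ(formed) = 8424 kJ
ΔH = Σ(broken) − Σ(formed) = 6519 − 8424 = −1905 kJ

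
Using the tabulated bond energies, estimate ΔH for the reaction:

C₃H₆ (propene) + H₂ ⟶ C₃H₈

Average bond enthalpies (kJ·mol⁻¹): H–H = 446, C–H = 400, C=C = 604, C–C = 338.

ΔH ≈ −88 kJ

Bonds broken (reactants):
  C–C: 1 × 338 = 338
  C–H: 6 × 400 = 2400
  C=C: 1 × 604 = 604
  H–H: 1 × 446 = 446
  Σ(broken) = 3788 kJ
Bonds formed (products):
  C–C: 2 × 338 = 676
  C–H: 8 × 400 = 3200
  Σ(formed) = 3876 kJ
ΔH = Σ(broken) − Σ(formed) = 3788 − 3876 = −88 kJ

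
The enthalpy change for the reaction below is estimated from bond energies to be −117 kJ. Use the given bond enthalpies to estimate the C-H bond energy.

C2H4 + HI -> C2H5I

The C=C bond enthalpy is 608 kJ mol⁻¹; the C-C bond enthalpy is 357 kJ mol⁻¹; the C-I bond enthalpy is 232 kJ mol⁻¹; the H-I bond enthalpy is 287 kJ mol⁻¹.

Let D be the C-H bond energy.
Σ(broken) = 4×D + 1×608 + 1×287 = 895 + 4D
Σ(formed) = 1×357 + 5×D + 1×232 = 589 + 5D
ΔH = Σ(broken) − Σ(formed) = (895 + 4D) − (589 + 5D) = +306 − D
Setting this equal to −117 kJ gives D = 423 kJ/mol.

D(C-H) ≈ 423 kJ/mol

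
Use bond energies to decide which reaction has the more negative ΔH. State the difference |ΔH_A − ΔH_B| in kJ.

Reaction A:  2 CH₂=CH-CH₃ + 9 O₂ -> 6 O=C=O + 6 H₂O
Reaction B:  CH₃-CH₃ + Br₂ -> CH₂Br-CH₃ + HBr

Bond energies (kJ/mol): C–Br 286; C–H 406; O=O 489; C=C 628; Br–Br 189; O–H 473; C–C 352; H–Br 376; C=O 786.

Reaction A:
  Bonds broken (reactants):
    C–C: 2 × 352 = 704
    C–H: 12 × 406 = 4872
    C=C: 2 × 628 = 1256
    O=O: 9 × 489 = 4401
    Σ(broken) = 11233 kJ
  Bonds formed (products):
    C=O: 12 × 786 = 9432
    O–H: 12 × 473 = 5676
    Σ(formed) = 15108 kJ
  ΔH_A = 11233 − 15108 = −3875 kJ
Reaction B:
  Bonds broken (reactants):
    Br–Br: 1 × 189 = 189
    C–C: 1 × 352 = 352
    C–H: 6 × 406 = 2436
    Σ(broken) = 2977 kJ
  Bonds formed (products):
    C–Br: 1 × 286 = 286
    C–C: 1 × 352 = 352
    C–H: 5 × 406 = 2030
    H–Br: 1 × 376 = 376
    Σ(formed) = 3044 kJ
  ΔH_B = 2977 − 3044 = −67 kJ
ΔH_A − ΔH_B = −3808 kJ, so reaction A has the more negative ΔH; |ΔH_A − ΔH_B| = 3808 kJ.

Reaction A, by 3808 kJ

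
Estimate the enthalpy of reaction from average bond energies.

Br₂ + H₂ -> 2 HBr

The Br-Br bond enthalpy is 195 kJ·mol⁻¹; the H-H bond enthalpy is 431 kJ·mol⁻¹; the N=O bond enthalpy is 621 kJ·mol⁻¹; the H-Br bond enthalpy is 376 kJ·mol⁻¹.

Bonds broken (reactants):
  Br-Br: 1 × 195 = 195
  H-H: 1 × 431 = 431
  Σ(broken) = 626 kJ
Bonds formed (products):
  H-Br: 2 × 376 = 752
  Σ(formed) = 752 kJ
ΔH = Σ(broken) − Σ(formed) = 626 − 752 = −126 kJ

ΔH ≈ −126 kJ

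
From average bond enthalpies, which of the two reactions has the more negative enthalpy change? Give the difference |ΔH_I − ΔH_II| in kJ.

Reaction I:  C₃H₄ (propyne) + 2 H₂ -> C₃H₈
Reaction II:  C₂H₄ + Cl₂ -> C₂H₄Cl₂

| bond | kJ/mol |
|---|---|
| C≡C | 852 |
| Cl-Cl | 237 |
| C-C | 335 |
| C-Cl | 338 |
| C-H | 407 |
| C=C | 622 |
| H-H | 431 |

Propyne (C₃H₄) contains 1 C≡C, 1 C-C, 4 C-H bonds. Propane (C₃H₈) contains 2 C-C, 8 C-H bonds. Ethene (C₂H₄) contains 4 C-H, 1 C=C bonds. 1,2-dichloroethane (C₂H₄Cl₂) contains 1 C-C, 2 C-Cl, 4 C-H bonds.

Reaction I:
  Bonds broken (reactants):
    C≡C: 1 × 852 = 852
    C-C: 1 × 335 = 335
    C-H: 4 × 407 = 1628
    H-H: 2 × 431 = 862
    Σ(broken) = 3677 kJ
  Bonds formed (products):
    C-C: 2 × 335 = 670
    C-H: 8 × 407 = 3256
    Σ(formed) = 3926 kJ
  ΔH_I = 3677 − 3926 = −249 kJ
Reaction II:
  Bonds broken (reactants):
    C-H: 4 × 407 = 1628
    C=C: 1 × 622 = 622
    Cl-Cl: 1 × 237 = 237
    Σ(broken) = 2487 kJ
  Bonds formed (products):
    C-C: 1 × 335 = 335
    C-Cl: 2 × 338 = 676
    C-H: 4 × 407 = 1628
    Σ(formed) = 2639 kJ
  ΔH_II = 2487 − 2639 = −152 kJ
ΔH_I − ΔH_II = −97 kJ, so reaction I has the more negative ΔH; |ΔH_I − ΔH_II| = 97 kJ.

Reaction I, by 97 kJ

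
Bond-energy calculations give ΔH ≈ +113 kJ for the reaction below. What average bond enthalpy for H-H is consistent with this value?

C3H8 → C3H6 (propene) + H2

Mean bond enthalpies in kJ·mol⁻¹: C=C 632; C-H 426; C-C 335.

D(H-H) ≈ 442 kJ/mol

Let D be the H-H bond energy.
Σ(broken) = 2×335 + 8×426 = 4078
Σ(formed) = 1×335 + 6×426 + 1×632 + 1×D = 3523 + D
ΔH = Σ(broken) − Σ(formed) = (4078) − (3523 + D) = +555 − D
Setting this equal to +113 kJ gives D = 442 kJ/mol.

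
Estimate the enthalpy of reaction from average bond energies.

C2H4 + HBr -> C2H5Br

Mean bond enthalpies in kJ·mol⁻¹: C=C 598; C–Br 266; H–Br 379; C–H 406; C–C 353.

ΔH ≈ −48 kJ

Bonds broken (reactants):
  C–H: 4 × 406 = 1624
  C=C: 1 × 598 = 598
  H–Br: 1 × 379 = 379
  Σ(broken) = 2601 kJ
Bonds formed (products):
  C–Br: 1 × 266 = 266
  C–C: 1 × 353 = 353
  C–H: 5 × 406 = 2030
  Σ(formed) = 2649 kJ
ΔH = Σ(broken) − Σ(formed) = 2601 − 2649 = −48 kJ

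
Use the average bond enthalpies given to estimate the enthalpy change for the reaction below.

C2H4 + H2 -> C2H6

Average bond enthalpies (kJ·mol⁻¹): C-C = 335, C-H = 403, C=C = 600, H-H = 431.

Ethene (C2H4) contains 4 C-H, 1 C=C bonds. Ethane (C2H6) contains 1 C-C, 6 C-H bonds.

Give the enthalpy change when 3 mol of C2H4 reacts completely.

ΔH = −330 kJ

Bonds broken (reactants):
  C-H: 4 × 403 = 1612
  C=C: 1 × 600 = 600
  H-H: 1 × 431 = 431
  Σ(broken) = 2643 kJ
Bonds formed (products):
  C-C: 1 × 335 = 335
  C-H: 6 × 403 = 2418
  Σ(formed) = 2753 kJ
ΔH = Σ(broken) − Σ(formed) = 2643 − 2753 = −110 kJ
For 3× the reaction as written: 3 × (−110) = −330 kJ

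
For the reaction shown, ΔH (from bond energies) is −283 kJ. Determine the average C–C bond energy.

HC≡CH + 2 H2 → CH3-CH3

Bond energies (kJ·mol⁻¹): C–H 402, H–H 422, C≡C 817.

Let D be the C–C bond energy.
Σ(broken) = 1×817 + 2×402 + 2×422 = 2465
Σ(formed) = 1×D + 6×402 = 2412 + D
ΔH = Σ(broken) − Σ(formed) = (2465) − (2412 + D) = +53 − D
Setting this equal to −283 kJ gives D = 336 kJ/mol.

D(C–C) ≈ 336 kJ/mol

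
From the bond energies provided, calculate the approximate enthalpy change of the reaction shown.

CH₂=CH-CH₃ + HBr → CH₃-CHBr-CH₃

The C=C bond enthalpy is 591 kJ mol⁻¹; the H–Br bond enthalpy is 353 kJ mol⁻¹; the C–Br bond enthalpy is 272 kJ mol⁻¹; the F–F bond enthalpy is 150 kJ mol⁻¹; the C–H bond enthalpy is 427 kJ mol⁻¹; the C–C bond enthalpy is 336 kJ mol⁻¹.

Bonds broken (reactants):
  C–C: 1 × 336 = 336
  C–H: 6 × 427 = 2562
  C=C: 1 × 591 = 591
  H–Br: 1 × 353 = 353
  Σ(broken) = 3842 kJ
Bonds formed (products):
  C–Br: 1 × 272 = 272
  C–C: 2 × 336 = 672
  C–H: 7 × 427 = 2989
  Σ(formed) = 3933 kJ
ΔH = Σ(broken) − Σ(formed) = 3842 − 3933 = −91 kJ

ΔH ≈ −91 kJ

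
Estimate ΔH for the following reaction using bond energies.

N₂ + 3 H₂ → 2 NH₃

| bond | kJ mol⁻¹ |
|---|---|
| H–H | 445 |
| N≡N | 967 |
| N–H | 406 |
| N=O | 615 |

Bonds broken (reactants):
  H–H: 3 × 445 = 1335
  N≡N: 1 × 967 = 967
  Σ(broken) = 2302 kJ
Bonds formed (products):
  N–H: 6 × 406 = 2436
  Σ(formed) = 2436 kJ
ΔH = Σ(broken) − Σ(formed) = 2302 − 2436 = −134 kJ

ΔH ≈ −134 kJ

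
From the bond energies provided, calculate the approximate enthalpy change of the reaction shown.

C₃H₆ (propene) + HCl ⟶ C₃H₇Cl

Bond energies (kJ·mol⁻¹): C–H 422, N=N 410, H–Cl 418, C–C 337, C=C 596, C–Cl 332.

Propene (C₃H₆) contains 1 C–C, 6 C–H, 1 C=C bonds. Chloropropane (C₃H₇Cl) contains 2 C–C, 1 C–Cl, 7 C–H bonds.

ΔH ≈ −77 kJ

Bonds broken (reactants):
  C–C: 1 × 337 = 337
  C–H: 6 × 422 = 2532
  C=C: 1 × 596 = 596
  H–Cl: 1 × 418 = 418
  Σ(broken) = 3883 kJ
Bonds formed (products):
  C–C: 2 × 337 = 674
  C–Cl: 1 × 332 = 332
  C–H: 7 × 422 = 2954
  Σ(formed) = 3960 kJ
ΔH = Σ(broken) − Σ(formed) = 3883 − 3960 = −77 kJ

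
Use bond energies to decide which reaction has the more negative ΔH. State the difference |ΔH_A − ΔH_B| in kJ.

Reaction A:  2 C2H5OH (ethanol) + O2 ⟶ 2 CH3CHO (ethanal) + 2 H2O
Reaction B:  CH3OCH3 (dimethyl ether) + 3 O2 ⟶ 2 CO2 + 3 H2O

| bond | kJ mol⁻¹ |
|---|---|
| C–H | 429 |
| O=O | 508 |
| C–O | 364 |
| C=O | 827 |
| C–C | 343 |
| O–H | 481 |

Reaction A:
  Bonds broken (reactants):
    C–C: 2 × 343 = 686
    C–H: 10 × 429 = 4290
    C–O: 2 × 364 = 728
    O–H: 2 × 481 = 962
    O=O: 1 × 508 = 508
    Σ(broken) = 7174 kJ
  Bonds formed (products):
    C–C: 2 × 343 = 686
    C–H: 8 × 429 = 3432
    C=O: 2 × 827 = 1654
    O–H: 4 × 481 = 1924
    Σ(formed) = 7696 kJ
  ΔH_A = 7174 − 7696 = −522 kJ
Reaction B:
  Bonds broken (reactants):
    C–H: 6 × 429 = 2574
    C–O: 2 × 364 = 728
    O=O: 3 × 508 = 1524
    Σ(broken) = 4826 kJ
  Bonds formed (products):
    C=O: 4 × 827 = 3308
    O–H: 6 × 481 = 2886
    Σ(formed) = 6194 kJ
  ΔH_B = 4826 − 6194 = −1368 kJ
ΔH_A − ΔH_B = +846 kJ, so reaction B has the more negative ΔH; |ΔH_A − ΔH_B| = 846 kJ.

Reaction B, by 846 kJ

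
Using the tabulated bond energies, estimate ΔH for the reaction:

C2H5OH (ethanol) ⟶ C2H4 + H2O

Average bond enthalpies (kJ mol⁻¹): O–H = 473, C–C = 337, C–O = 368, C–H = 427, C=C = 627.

ΔH ≈ +32 kJ

Bonds broken (reactants):
  C–C: 1 × 337 = 337
  C–H: 5 × 427 = 2135
  C–O: 1 × 368 = 368
  O–H: 1 × 473 = 473
  Σ(broken) = 3313 kJ
Bonds formed (products):
  C–H: 4 × 427 = 1708
  C=C: 1 × 627 = 627
  O–H: 2 × 473 = 946
  Σ(formed) = 3281 kJ
ΔH = Σ(broken) − Σ(formed) = 3313 − 3281 = +32 kJ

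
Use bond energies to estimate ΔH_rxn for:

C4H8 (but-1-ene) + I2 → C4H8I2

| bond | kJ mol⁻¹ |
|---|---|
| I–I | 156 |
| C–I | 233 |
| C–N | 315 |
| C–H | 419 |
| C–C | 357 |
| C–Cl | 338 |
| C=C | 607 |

ΔH ≈ −60 kJ

Bonds broken (reactants):
  C–C: 2 × 357 = 714
  C–H: 8 × 419 = 3352
  C=C: 1 × 607 = 607
  I–I: 1 × 156 = 156
  Σ(broken) = 4829 kJ
Bonds formed (products):
  C–C: 3 × 357 = 1071
  C–H: 8 × 419 = 3352
  C–I: 2 × 233 = 466
  Σ(formed) = 4889 kJ
ΔH = Σ(broken) − Σ(formed) = 4829 − 4889 = −60 kJ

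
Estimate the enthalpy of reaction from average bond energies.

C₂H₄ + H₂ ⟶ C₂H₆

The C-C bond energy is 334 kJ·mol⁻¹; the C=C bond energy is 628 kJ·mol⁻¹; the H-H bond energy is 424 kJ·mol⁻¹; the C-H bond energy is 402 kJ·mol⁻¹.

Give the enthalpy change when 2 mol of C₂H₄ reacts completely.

Bonds broken (reactants):
  C-H: 4 × 402 = 1608
  C=C: 1 × 628 = 628
  H-H: 1 × 424 = 424
  Σ(broken) = 2660 kJ
Bonds formed (products):
  C-C: 1 × 334 = 334
  C-H: 6 × 402 = 2412
  Σ(formed) = 2746 kJ
ΔH = Σ(broken) − Σ(formed) = 2660 − 2746 = −86 kJ
For 2× the reaction as written: 2 × (−86) = −172 kJ

ΔH = −172 kJ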